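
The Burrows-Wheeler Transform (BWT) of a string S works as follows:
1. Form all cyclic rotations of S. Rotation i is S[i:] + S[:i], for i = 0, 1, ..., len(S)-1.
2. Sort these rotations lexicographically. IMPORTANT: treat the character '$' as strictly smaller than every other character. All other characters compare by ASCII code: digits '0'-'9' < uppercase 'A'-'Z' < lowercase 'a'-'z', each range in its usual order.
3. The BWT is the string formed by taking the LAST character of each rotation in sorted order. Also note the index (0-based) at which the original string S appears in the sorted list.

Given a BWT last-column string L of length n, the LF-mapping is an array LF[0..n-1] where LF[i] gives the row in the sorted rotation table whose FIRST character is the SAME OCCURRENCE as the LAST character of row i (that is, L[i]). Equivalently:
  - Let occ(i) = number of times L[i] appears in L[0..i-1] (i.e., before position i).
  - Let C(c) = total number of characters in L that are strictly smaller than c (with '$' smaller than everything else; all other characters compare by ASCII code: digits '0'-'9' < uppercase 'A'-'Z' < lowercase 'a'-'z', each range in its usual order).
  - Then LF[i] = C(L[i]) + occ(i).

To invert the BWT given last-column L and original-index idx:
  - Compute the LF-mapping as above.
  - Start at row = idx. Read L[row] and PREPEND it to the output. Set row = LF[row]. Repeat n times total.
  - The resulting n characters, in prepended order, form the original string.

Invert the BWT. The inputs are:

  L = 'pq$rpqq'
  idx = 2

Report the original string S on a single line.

LF mapping: 1 3 0 6 2 4 5
Walk LF starting at row 2, prepending L[row]:
  step 1: row=2, L[2]='$', prepend. Next row=LF[2]=0
  step 2: row=0, L[0]='p', prepend. Next row=LF[0]=1
  step 3: row=1, L[1]='q', prepend. Next row=LF[1]=3
  step 4: row=3, L[3]='r', prepend. Next row=LF[3]=6
  step 5: row=6, L[6]='q', prepend. Next row=LF[6]=5
  step 6: row=5, L[5]='q', prepend. Next row=LF[5]=4
  step 7: row=4, L[4]='p', prepend. Next row=LF[4]=2
Reversed output: pqqrqp$

Answer: pqqrqp$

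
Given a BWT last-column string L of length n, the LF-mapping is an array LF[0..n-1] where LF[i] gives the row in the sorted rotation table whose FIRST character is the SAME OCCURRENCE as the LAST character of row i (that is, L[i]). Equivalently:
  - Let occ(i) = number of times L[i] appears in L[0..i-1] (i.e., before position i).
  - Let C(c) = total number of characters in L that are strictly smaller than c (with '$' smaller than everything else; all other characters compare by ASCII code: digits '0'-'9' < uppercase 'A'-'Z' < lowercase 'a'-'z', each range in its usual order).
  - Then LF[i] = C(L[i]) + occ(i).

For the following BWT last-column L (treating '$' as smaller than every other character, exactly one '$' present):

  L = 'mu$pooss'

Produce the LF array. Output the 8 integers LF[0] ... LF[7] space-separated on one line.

Answer: 1 7 0 4 2 3 5 6

Derivation:
Char counts: '$':1, 'm':1, 'o':2, 'p':1, 's':2, 'u':1
C (first-col start): C('$')=0, C('m')=1, C('o')=2, C('p')=4, C('s')=5, C('u')=7
L[0]='m': occ=0, LF[0]=C('m')+0=1+0=1
L[1]='u': occ=0, LF[1]=C('u')+0=7+0=7
L[2]='$': occ=0, LF[2]=C('$')+0=0+0=0
L[3]='p': occ=0, LF[3]=C('p')+0=4+0=4
L[4]='o': occ=0, LF[4]=C('o')+0=2+0=2
L[5]='o': occ=1, LF[5]=C('o')+1=2+1=3
L[6]='s': occ=0, LF[6]=C('s')+0=5+0=5
L[7]='s': occ=1, LF[7]=C('s')+1=5+1=6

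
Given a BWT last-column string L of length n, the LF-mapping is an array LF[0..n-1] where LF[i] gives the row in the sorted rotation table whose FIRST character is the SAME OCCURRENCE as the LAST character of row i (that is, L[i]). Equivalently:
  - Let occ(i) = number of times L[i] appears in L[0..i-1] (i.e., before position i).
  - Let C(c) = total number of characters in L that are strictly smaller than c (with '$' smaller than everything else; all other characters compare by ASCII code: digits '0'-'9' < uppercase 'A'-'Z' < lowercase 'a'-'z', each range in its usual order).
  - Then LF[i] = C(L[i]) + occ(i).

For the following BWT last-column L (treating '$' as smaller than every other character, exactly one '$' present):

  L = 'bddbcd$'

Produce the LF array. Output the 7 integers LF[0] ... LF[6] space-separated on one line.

Answer: 1 4 5 2 3 6 0

Derivation:
Char counts: '$':1, 'b':2, 'c':1, 'd':3
C (first-col start): C('$')=0, C('b')=1, C('c')=3, C('d')=4
L[0]='b': occ=0, LF[0]=C('b')+0=1+0=1
L[1]='d': occ=0, LF[1]=C('d')+0=4+0=4
L[2]='d': occ=1, LF[2]=C('d')+1=4+1=5
L[3]='b': occ=1, LF[3]=C('b')+1=1+1=2
L[4]='c': occ=0, LF[4]=C('c')+0=3+0=3
L[5]='d': occ=2, LF[5]=C('d')+2=4+2=6
L[6]='$': occ=0, LF[6]=C('$')+0=0+0=0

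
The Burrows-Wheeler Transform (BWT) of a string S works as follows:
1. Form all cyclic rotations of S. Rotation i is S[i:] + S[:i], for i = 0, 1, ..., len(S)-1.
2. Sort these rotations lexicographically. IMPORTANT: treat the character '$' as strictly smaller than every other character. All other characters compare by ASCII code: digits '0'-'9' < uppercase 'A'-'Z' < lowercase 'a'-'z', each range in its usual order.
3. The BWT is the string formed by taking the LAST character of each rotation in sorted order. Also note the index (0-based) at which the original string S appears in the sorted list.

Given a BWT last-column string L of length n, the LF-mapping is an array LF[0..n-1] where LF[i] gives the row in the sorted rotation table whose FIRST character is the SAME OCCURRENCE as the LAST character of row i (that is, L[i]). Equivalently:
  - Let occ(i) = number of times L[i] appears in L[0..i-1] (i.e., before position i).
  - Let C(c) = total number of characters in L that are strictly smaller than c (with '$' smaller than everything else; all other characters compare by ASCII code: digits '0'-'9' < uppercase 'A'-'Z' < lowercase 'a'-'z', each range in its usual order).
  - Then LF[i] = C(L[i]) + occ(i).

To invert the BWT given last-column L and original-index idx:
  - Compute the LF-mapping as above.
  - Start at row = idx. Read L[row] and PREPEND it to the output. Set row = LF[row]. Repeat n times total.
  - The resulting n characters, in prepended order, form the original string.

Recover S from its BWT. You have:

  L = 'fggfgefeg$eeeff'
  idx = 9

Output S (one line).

Answer: fgegeegefefgff$

Derivation:
LF mapping: 6 11 12 7 13 1 8 2 14 0 3 4 5 9 10
Walk LF starting at row 9, prepending L[row]:
  step 1: row=9, L[9]='$', prepend. Next row=LF[9]=0
  step 2: row=0, L[0]='f', prepend. Next row=LF[0]=6
  step 3: row=6, L[6]='f', prepend. Next row=LF[6]=8
  step 4: row=8, L[8]='g', prepend. Next row=LF[8]=14
  step 5: row=14, L[14]='f', prepend. Next row=LF[14]=10
  step 6: row=10, L[10]='e', prepend. Next row=LF[10]=3
  step 7: row=3, L[3]='f', prepend. Next row=LF[3]=7
  step 8: row=7, L[7]='e', prepend. Next row=LF[7]=2
  step 9: row=2, L[2]='g', prepend. Next row=LF[2]=12
  step 10: row=12, L[12]='e', prepend. Next row=LF[12]=5
  step 11: row=5, L[5]='e', prepend. Next row=LF[5]=1
  step 12: row=1, L[1]='g', prepend. Next row=LF[1]=11
  step 13: row=11, L[11]='e', prepend. Next row=LF[11]=4
  step 14: row=4, L[4]='g', prepend. Next row=LF[4]=13
  step 15: row=13, L[13]='f', prepend. Next row=LF[13]=9
Reversed output: fgegeegefefgff$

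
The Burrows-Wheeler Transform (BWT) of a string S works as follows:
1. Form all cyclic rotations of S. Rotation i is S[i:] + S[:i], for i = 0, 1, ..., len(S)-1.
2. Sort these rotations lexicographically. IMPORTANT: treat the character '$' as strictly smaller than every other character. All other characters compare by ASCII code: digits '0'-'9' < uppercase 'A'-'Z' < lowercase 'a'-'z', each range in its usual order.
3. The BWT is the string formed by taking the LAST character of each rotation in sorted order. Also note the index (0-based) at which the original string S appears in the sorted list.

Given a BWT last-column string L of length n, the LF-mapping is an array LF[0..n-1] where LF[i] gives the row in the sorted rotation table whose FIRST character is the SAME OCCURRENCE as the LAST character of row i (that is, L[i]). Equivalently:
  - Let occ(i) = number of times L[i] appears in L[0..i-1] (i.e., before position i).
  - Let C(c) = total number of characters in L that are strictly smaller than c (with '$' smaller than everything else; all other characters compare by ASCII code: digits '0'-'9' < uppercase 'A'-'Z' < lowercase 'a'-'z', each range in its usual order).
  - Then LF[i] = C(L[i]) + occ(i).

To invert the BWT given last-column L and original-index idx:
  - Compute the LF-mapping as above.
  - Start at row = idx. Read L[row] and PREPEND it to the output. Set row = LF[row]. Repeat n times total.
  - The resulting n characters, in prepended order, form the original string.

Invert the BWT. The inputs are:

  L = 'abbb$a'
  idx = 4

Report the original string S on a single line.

Answer: babba$

Derivation:
LF mapping: 1 3 4 5 0 2
Walk LF starting at row 4, prepending L[row]:
  step 1: row=4, L[4]='$', prepend. Next row=LF[4]=0
  step 2: row=0, L[0]='a', prepend. Next row=LF[0]=1
  step 3: row=1, L[1]='b', prepend. Next row=LF[1]=3
  step 4: row=3, L[3]='b', prepend. Next row=LF[3]=5
  step 5: row=5, L[5]='a', prepend. Next row=LF[5]=2
  step 6: row=2, L[2]='b', prepend. Next row=LF[2]=4
Reversed output: babba$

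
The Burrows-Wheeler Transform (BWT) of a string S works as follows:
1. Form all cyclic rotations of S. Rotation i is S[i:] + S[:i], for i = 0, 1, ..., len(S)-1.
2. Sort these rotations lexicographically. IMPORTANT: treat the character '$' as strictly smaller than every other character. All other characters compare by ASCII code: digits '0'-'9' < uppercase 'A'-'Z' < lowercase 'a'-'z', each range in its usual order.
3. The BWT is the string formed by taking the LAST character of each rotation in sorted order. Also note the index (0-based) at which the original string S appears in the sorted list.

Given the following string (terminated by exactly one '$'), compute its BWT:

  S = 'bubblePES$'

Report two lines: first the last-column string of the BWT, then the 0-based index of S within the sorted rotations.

Answer: SPeEub$lbb
6

Derivation:
All 10 rotations (rotation i = S[i:]+S[:i]):
  rot[0] = bubblePES$
  rot[1] = ubblePES$b
  rot[2] = bblePES$bu
  rot[3] = blePES$bub
  rot[4] = lePES$bubb
  rot[5] = ePES$bubbl
  rot[6] = PES$bubble
  rot[7] = ES$bubbleP
  rot[8] = S$bubblePE
  rot[9] = $bubblePES
Sorted (with $ < everything):
  sorted[0] = $bubblePES  (last char: 'S')
  sorted[1] = ES$bubbleP  (last char: 'P')
  sorted[2] = PES$bubble  (last char: 'e')
  sorted[3] = S$bubblePE  (last char: 'E')
  sorted[4] = bblePES$bu  (last char: 'u')
  sorted[5] = blePES$bub  (last char: 'b')
  sorted[6] = bubblePES$  (last char: '$')
  sorted[7] = ePES$bubbl  (last char: 'l')
  sorted[8] = lePES$bubb  (last char: 'b')
  sorted[9] = ubblePES$b  (last char: 'b')
Last column: SPeEub$lbb
Original string S is at sorted index 6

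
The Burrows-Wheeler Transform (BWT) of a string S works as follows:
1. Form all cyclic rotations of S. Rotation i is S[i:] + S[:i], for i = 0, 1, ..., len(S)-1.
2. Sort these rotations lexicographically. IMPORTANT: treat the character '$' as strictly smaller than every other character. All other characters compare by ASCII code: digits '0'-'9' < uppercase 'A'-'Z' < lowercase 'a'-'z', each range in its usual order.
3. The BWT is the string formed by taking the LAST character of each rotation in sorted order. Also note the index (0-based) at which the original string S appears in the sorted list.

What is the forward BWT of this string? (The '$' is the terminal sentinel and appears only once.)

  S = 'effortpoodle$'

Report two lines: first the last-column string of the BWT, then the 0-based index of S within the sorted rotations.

Answer: eol$efdopftor
3

Derivation:
All 13 rotations (rotation i = S[i:]+S[:i]):
  rot[0] = effortpoodle$
  rot[1] = ffortpoodle$e
  rot[2] = fortpoodle$ef
  rot[3] = ortpoodle$eff
  rot[4] = rtpoodle$effo
  rot[5] = tpoodle$effor
  rot[6] = poodle$effort
  rot[7] = oodle$effortp
  rot[8] = odle$effortpo
  rot[9] = dle$effortpoo
  rot[10] = le$effortpood
  rot[11] = e$effortpoodl
  rot[12] = $effortpoodle
Sorted (with $ < everything):
  sorted[0] = $effortpoodle  (last char: 'e')
  sorted[1] = dle$effortpoo  (last char: 'o')
  sorted[2] = e$effortpoodl  (last char: 'l')
  sorted[3] = effortpoodle$  (last char: '$')
  sorted[4] = ffortpoodle$e  (last char: 'e')
  sorted[5] = fortpoodle$ef  (last char: 'f')
  sorted[6] = le$effortpood  (last char: 'd')
  sorted[7] = odle$effortpo  (last char: 'o')
  sorted[8] = oodle$effortp  (last char: 'p')
  sorted[9] = ortpoodle$eff  (last char: 'f')
  sorted[10] = poodle$effort  (last char: 't')
  sorted[11] = rtpoodle$effo  (last char: 'o')
  sorted[12] = tpoodle$effor  (last char: 'r')
Last column: eol$efdopftor
Original string S is at sorted index 3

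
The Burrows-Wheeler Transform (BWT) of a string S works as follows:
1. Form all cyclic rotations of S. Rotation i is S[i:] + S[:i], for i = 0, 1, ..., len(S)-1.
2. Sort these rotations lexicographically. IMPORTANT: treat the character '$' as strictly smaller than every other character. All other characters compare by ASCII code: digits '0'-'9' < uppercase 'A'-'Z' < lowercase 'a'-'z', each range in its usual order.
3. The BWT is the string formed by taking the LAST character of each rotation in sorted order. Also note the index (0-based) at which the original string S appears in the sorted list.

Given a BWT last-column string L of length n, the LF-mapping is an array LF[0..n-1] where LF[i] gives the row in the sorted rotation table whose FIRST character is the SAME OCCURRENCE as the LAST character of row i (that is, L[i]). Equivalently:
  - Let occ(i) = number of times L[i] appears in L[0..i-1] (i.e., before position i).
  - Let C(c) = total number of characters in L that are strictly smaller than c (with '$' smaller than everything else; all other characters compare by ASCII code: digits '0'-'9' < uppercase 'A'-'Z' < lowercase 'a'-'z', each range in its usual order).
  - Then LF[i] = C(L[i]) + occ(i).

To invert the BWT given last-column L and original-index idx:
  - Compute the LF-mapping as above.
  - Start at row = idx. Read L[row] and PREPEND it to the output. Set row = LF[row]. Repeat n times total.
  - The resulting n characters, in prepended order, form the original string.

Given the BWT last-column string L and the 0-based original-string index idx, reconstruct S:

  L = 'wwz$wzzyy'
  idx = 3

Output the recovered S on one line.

Answer: wyzyzzww$

Derivation:
LF mapping: 1 2 6 0 3 7 8 4 5
Walk LF starting at row 3, prepending L[row]:
  step 1: row=3, L[3]='$', prepend. Next row=LF[3]=0
  step 2: row=0, L[0]='w', prepend. Next row=LF[0]=1
  step 3: row=1, L[1]='w', prepend. Next row=LF[1]=2
  step 4: row=2, L[2]='z', prepend. Next row=LF[2]=6
  step 5: row=6, L[6]='z', prepend. Next row=LF[6]=8
  step 6: row=8, L[8]='y', prepend. Next row=LF[8]=5
  step 7: row=5, L[5]='z', prepend. Next row=LF[5]=7
  step 8: row=7, L[7]='y', prepend. Next row=LF[7]=4
  step 9: row=4, L[4]='w', prepend. Next row=LF[4]=3
Reversed output: wyzyzzww$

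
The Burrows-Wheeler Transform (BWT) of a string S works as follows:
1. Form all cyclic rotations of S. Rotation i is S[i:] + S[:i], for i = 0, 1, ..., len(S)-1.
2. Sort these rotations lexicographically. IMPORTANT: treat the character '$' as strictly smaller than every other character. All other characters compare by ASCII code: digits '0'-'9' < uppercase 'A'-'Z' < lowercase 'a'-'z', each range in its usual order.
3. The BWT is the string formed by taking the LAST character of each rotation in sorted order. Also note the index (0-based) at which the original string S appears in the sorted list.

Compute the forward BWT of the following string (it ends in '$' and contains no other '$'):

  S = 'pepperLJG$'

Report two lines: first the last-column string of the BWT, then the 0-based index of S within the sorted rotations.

Answer: GJLrpp$pee
6

Derivation:
All 10 rotations (rotation i = S[i:]+S[:i]):
  rot[0] = pepperLJG$
  rot[1] = epperLJG$p
  rot[2] = pperLJG$pe
  rot[3] = perLJG$pep
  rot[4] = erLJG$pepp
  rot[5] = rLJG$peppe
  rot[6] = LJG$pepper
  rot[7] = JG$pepperL
  rot[8] = G$pepperLJ
  rot[9] = $pepperLJG
Sorted (with $ < everything):
  sorted[0] = $pepperLJG  (last char: 'G')
  sorted[1] = G$pepperLJ  (last char: 'J')
  sorted[2] = JG$pepperL  (last char: 'L')
  sorted[3] = LJG$pepper  (last char: 'r')
  sorted[4] = epperLJG$p  (last char: 'p')
  sorted[5] = erLJG$pepp  (last char: 'p')
  sorted[6] = pepperLJG$  (last char: '$')
  sorted[7] = perLJG$pep  (last char: 'p')
  sorted[8] = pperLJG$pe  (last char: 'e')
  sorted[9] = rLJG$peppe  (last char: 'e')
Last column: GJLrpp$pee
Original string S is at sorted index 6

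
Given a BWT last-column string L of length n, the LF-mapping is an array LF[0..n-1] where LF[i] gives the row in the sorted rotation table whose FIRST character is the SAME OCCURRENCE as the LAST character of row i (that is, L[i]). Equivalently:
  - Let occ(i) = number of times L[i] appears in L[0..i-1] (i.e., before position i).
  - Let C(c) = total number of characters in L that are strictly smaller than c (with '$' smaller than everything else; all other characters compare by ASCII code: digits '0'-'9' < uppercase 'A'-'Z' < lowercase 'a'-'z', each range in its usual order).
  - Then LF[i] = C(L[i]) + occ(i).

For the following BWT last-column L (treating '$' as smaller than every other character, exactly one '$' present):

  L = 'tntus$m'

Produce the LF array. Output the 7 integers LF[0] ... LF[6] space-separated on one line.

Answer: 4 2 5 6 3 0 1

Derivation:
Char counts: '$':1, 'm':1, 'n':1, 's':1, 't':2, 'u':1
C (first-col start): C('$')=0, C('m')=1, C('n')=2, C('s')=3, C('t')=4, C('u')=6
L[0]='t': occ=0, LF[0]=C('t')+0=4+0=4
L[1]='n': occ=0, LF[1]=C('n')+0=2+0=2
L[2]='t': occ=1, LF[2]=C('t')+1=4+1=5
L[3]='u': occ=0, LF[3]=C('u')+0=6+0=6
L[4]='s': occ=0, LF[4]=C('s')+0=3+0=3
L[5]='$': occ=0, LF[5]=C('$')+0=0+0=0
L[6]='m': occ=0, LF[6]=C('m')+0=1+0=1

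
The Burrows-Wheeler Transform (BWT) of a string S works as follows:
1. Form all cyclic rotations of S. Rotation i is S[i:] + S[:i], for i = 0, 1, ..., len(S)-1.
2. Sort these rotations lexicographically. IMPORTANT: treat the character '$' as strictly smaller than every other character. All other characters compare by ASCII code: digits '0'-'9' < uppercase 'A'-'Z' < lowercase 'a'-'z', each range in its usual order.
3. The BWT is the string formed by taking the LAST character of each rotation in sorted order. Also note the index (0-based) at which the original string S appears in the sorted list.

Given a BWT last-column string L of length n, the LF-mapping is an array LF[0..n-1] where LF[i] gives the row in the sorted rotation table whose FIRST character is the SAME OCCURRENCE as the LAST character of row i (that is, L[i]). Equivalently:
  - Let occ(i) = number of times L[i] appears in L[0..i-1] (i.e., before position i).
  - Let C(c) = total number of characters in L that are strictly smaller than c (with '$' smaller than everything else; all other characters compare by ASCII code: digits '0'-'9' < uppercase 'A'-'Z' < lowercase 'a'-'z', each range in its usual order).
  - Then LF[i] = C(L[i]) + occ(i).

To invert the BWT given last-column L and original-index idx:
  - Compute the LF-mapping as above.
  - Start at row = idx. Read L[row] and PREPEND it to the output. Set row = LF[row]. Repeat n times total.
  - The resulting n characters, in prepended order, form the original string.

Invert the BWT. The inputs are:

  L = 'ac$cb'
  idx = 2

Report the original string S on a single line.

Answer: bcca$

Derivation:
LF mapping: 1 3 0 4 2
Walk LF starting at row 2, prepending L[row]:
  step 1: row=2, L[2]='$', prepend. Next row=LF[2]=0
  step 2: row=0, L[0]='a', prepend. Next row=LF[0]=1
  step 3: row=1, L[1]='c', prepend. Next row=LF[1]=3
  step 4: row=3, L[3]='c', prepend. Next row=LF[3]=4
  step 5: row=4, L[4]='b', prepend. Next row=LF[4]=2
Reversed output: bcca$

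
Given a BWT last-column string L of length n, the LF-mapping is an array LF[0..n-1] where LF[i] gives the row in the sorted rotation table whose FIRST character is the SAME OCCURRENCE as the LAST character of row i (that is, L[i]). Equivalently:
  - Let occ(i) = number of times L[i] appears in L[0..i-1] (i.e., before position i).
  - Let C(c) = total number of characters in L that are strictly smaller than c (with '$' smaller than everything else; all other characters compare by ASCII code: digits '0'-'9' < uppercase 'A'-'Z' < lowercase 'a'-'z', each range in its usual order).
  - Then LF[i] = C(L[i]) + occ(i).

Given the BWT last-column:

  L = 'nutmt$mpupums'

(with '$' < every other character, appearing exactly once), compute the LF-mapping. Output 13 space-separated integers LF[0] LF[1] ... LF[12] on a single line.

Answer: 4 10 8 1 9 0 2 5 11 6 12 3 7

Derivation:
Char counts: '$':1, 'm':3, 'n':1, 'p':2, 's':1, 't':2, 'u':3
C (first-col start): C('$')=0, C('m')=1, C('n')=4, C('p')=5, C('s')=7, C('t')=8, C('u')=10
L[0]='n': occ=0, LF[0]=C('n')+0=4+0=4
L[1]='u': occ=0, LF[1]=C('u')+0=10+0=10
L[2]='t': occ=0, LF[2]=C('t')+0=8+0=8
L[3]='m': occ=0, LF[3]=C('m')+0=1+0=1
L[4]='t': occ=1, LF[4]=C('t')+1=8+1=9
L[5]='$': occ=0, LF[5]=C('$')+0=0+0=0
L[6]='m': occ=1, LF[6]=C('m')+1=1+1=2
L[7]='p': occ=0, LF[7]=C('p')+0=5+0=5
L[8]='u': occ=1, LF[8]=C('u')+1=10+1=11
L[9]='p': occ=1, LF[9]=C('p')+1=5+1=6
L[10]='u': occ=2, LF[10]=C('u')+2=10+2=12
L[11]='m': occ=2, LF[11]=C('m')+2=1+2=3
L[12]='s': occ=0, LF[12]=C('s')+0=7+0=7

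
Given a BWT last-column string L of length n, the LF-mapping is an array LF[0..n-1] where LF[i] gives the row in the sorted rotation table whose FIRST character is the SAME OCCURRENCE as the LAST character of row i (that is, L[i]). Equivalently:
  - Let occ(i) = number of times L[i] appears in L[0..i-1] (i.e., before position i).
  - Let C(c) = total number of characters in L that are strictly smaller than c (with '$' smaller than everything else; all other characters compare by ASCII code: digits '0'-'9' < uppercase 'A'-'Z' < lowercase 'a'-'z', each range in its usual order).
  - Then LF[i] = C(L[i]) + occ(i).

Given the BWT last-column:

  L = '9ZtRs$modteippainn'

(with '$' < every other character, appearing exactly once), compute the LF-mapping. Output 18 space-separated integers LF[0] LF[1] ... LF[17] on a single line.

Answer: 1 3 16 2 15 0 9 12 5 17 6 7 13 14 4 8 10 11

Derivation:
Char counts: '$':1, '9':1, 'R':1, 'Z':1, 'a':1, 'd':1, 'e':1, 'i':2, 'm':1, 'n':2, 'o':1, 'p':2, 's':1, 't':2
C (first-col start): C('$')=0, C('9')=1, C('R')=2, C('Z')=3, C('a')=4, C('d')=5, C('e')=6, C('i')=7, C('m')=9, C('n')=10, C('o')=12, C('p')=13, C('s')=15, C('t')=16
L[0]='9': occ=0, LF[0]=C('9')+0=1+0=1
L[1]='Z': occ=0, LF[1]=C('Z')+0=3+0=3
L[2]='t': occ=0, LF[2]=C('t')+0=16+0=16
L[3]='R': occ=0, LF[3]=C('R')+0=2+0=2
L[4]='s': occ=0, LF[4]=C('s')+0=15+0=15
L[5]='$': occ=0, LF[5]=C('$')+0=0+0=0
L[6]='m': occ=0, LF[6]=C('m')+0=9+0=9
L[7]='o': occ=0, LF[7]=C('o')+0=12+0=12
L[8]='d': occ=0, LF[8]=C('d')+0=5+0=5
L[9]='t': occ=1, LF[9]=C('t')+1=16+1=17
L[10]='e': occ=0, LF[10]=C('e')+0=6+0=6
L[11]='i': occ=0, LF[11]=C('i')+0=7+0=7
L[12]='p': occ=0, LF[12]=C('p')+0=13+0=13
L[13]='p': occ=1, LF[13]=C('p')+1=13+1=14
L[14]='a': occ=0, LF[14]=C('a')+0=4+0=4
L[15]='i': occ=1, LF[15]=C('i')+1=7+1=8
L[16]='n': occ=0, LF[16]=C('n')+0=10+0=10
L[17]='n': occ=1, LF[17]=C('n')+1=10+1=11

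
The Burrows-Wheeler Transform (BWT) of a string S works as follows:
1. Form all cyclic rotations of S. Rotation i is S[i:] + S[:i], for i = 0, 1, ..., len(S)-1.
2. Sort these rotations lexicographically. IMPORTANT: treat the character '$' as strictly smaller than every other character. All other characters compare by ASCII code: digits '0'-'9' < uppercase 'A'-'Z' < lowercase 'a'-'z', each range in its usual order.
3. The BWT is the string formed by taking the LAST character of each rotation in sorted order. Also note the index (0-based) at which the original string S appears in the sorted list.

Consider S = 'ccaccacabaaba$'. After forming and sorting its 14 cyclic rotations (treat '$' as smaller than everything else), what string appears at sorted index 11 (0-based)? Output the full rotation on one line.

Answer: caccacabaaba$c

Derivation:
All 14 rotations (rotation i = S[i:]+S[:i]):
  rot[0] = ccaccacabaaba$
  rot[1] = caccacabaaba$c
  rot[2] = accacabaaba$cc
  rot[3] = ccacabaaba$cca
  rot[4] = cacabaaba$ccac
  rot[5] = acabaaba$ccacc
  rot[6] = cabaaba$ccacca
  rot[7] = abaaba$ccaccac
  rot[8] = baaba$ccaccaca
  rot[9] = aaba$ccaccacab
  rot[10] = aba$ccaccacaba
  rot[11] = ba$ccaccacabaa
  rot[12] = a$ccaccacabaab
  rot[13] = $ccaccacabaaba
Sorted (with $ < everything):
  sorted[0] = $ccaccacabaaba
  sorted[1] = a$ccaccacabaab
  sorted[2] = aaba$ccaccacab
  sorted[3] = aba$ccaccacaba
  sorted[4] = abaaba$ccaccac
  sorted[5] = acabaaba$ccacc
  sorted[6] = accacabaaba$cc
  sorted[7] = ba$ccaccacabaa
  sorted[8] = baaba$ccaccaca
  sorted[9] = cabaaba$ccacca
  sorted[10] = cacabaaba$ccac
  sorted[11] = caccacabaaba$c
  sorted[12] = ccacabaaba$cca
  sorted[13] = ccaccacabaaba$
sorted[11] = caccacabaaba$c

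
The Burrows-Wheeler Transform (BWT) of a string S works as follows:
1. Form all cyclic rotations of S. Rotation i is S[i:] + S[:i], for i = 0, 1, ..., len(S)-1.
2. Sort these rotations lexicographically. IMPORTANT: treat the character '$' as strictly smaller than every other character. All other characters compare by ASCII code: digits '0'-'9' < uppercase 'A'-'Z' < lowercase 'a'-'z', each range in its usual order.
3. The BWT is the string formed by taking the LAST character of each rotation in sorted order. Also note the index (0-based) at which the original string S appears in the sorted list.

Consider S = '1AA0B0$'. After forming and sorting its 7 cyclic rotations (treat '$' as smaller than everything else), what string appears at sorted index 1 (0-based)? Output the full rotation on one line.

All 7 rotations (rotation i = S[i:]+S[:i]):
  rot[0] = 1AA0B0$
  rot[1] = AA0B0$1
  rot[2] = A0B0$1A
  rot[3] = 0B0$1AA
  rot[4] = B0$1AA0
  rot[5] = 0$1AA0B
  rot[6] = $1AA0B0
Sorted (with $ < everything):
  sorted[0] = $1AA0B0
  sorted[1] = 0$1AA0B
  sorted[2] = 0B0$1AA
  sorted[3] = 1AA0B0$
  sorted[4] = A0B0$1A
  sorted[5] = AA0B0$1
  sorted[6] = B0$1AA0
sorted[1] = 0$1AA0B

Answer: 0$1AA0B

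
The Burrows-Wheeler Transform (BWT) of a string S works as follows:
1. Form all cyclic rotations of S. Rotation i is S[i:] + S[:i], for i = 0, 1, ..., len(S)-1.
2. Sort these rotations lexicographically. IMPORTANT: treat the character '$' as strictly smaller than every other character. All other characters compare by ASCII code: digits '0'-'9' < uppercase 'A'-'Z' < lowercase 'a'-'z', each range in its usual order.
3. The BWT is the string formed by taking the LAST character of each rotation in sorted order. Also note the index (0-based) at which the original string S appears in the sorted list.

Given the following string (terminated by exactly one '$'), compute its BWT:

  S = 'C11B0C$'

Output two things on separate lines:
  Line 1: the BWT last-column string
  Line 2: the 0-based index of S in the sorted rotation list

All 7 rotations (rotation i = S[i:]+S[:i]):
  rot[0] = C11B0C$
  rot[1] = 11B0C$C
  rot[2] = 1B0C$C1
  rot[3] = B0C$C11
  rot[4] = 0C$C11B
  rot[5] = C$C11B0
  rot[6] = $C11B0C
Sorted (with $ < everything):
  sorted[0] = $C11B0C  (last char: 'C')
  sorted[1] = 0C$C11B  (last char: 'B')
  sorted[2] = 11B0C$C  (last char: 'C')
  sorted[3] = 1B0C$C1  (last char: '1')
  sorted[4] = B0C$C11  (last char: '1')
  sorted[5] = C$C11B0  (last char: '0')
  sorted[6] = C11B0C$  (last char: '$')
Last column: CBC110$
Original string S is at sorted index 6

Answer: CBC110$
6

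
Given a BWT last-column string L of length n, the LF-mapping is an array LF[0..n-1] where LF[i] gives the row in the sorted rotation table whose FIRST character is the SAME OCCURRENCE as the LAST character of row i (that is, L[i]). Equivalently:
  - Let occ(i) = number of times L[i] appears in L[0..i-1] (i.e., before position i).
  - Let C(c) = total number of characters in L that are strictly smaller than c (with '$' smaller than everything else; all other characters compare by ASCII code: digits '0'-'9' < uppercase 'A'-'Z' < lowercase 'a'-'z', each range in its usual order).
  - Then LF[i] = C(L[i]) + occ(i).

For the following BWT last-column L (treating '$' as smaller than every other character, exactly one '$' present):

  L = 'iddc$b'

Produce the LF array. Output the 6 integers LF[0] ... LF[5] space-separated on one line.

Answer: 5 3 4 2 0 1

Derivation:
Char counts: '$':1, 'b':1, 'c':1, 'd':2, 'i':1
C (first-col start): C('$')=0, C('b')=1, C('c')=2, C('d')=3, C('i')=5
L[0]='i': occ=0, LF[0]=C('i')+0=5+0=5
L[1]='d': occ=0, LF[1]=C('d')+0=3+0=3
L[2]='d': occ=1, LF[2]=C('d')+1=3+1=4
L[3]='c': occ=0, LF[3]=C('c')+0=2+0=2
L[4]='$': occ=0, LF[4]=C('$')+0=0+0=0
L[5]='b': occ=0, LF[5]=C('b')+0=1+0=1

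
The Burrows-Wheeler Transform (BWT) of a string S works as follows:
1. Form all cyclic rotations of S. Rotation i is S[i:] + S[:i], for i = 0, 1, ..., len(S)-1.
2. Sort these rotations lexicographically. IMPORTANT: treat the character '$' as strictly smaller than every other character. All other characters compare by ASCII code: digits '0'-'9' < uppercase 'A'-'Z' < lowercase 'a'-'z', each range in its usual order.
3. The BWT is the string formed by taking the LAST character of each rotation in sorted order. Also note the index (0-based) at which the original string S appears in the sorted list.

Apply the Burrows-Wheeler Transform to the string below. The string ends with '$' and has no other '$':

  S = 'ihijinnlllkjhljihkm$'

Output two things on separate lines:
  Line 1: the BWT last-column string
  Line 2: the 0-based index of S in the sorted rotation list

All 20 rotations (rotation i = S[i:]+S[:i]):
  rot[0] = ihijinnlllkjhljihkm$
  rot[1] = hijinnlllkjhljihkm$i
  rot[2] = ijinnlllkjhljihkm$ih
  rot[3] = jinnlllkjhljihkm$ihi
  rot[4] = innlllkjhljihkm$ihij
  rot[5] = nnlllkjhljihkm$ihiji
  rot[6] = nlllkjhljihkm$ihijin
  rot[7] = lllkjhljihkm$ihijinn
  rot[8] = llkjhljihkm$ihijinnl
  rot[9] = lkjhljihkm$ihijinnll
  rot[10] = kjhljihkm$ihijinnlll
  rot[11] = jhljihkm$ihijinnlllk
  rot[12] = hljihkm$ihijinnlllkj
  rot[13] = ljihkm$ihijinnlllkjh
  rot[14] = jihkm$ihijinnlllkjhl
  rot[15] = ihkm$ihijinnlllkjhlj
  rot[16] = hkm$ihijinnlllkjhlji
  rot[17] = km$ihijinnlllkjhljih
  rot[18] = m$ihijinnlllkjhljihk
  rot[19] = $ihijinnlllkjhljihkm
Sorted (with $ < everything):
  sorted[0] = $ihijinnlllkjhljihkm  (last char: 'm')
  sorted[1] = hijinnlllkjhljihkm$i  (last char: 'i')
  sorted[2] = hkm$ihijinnlllkjhlji  (last char: 'i')
  sorted[3] = hljihkm$ihijinnlllkj  (last char: 'j')
  sorted[4] = ihijinnlllkjhljihkm$  (last char: '$')
  sorted[5] = ihkm$ihijinnlllkjhlj  (last char: 'j')
  sorted[6] = ijinnlllkjhljihkm$ih  (last char: 'h')
  sorted[7] = innlllkjhljihkm$ihij  (last char: 'j')
  sorted[8] = jhljihkm$ihijinnlllk  (last char: 'k')
  sorted[9] = jihkm$ihijinnlllkjhl  (last char: 'l')
  sorted[10] = jinnlllkjhljihkm$ihi  (last char: 'i')
  sorted[11] = kjhljihkm$ihijinnlll  (last char: 'l')
  sorted[12] = km$ihijinnlllkjhljih  (last char: 'h')
  sorted[13] = ljihkm$ihijinnlllkjh  (last char: 'h')
  sorted[14] = lkjhljihkm$ihijinnll  (last char: 'l')
  sorted[15] = llkjhljihkm$ihijinnl  (last char: 'l')
  sorted[16] = lllkjhljihkm$ihijinn  (last char: 'n')
  sorted[17] = m$ihijinnlllkjhljihk  (last char: 'k')
  sorted[18] = nlllkjhljihkm$ihijin  (last char: 'n')
  sorted[19] = nnlllkjhljihkm$ihiji  (last char: 'i')
Last column: miij$jhjklilhhllnkni
Original string S is at sorted index 4

Answer: miij$jhjklilhhllnkni
4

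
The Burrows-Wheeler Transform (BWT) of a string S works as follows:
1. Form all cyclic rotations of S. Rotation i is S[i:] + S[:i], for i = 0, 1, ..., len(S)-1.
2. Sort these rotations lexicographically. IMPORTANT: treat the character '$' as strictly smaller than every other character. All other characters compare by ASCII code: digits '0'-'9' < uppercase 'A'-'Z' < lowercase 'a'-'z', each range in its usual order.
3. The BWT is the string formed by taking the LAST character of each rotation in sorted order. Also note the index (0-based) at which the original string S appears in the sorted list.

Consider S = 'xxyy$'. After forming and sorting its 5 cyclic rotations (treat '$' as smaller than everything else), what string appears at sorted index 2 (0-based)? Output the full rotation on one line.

All 5 rotations (rotation i = S[i:]+S[:i]):
  rot[0] = xxyy$
  rot[1] = xyy$x
  rot[2] = yy$xx
  rot[3] = y$xxy
  rot[4] = $xxyy
Sorted (with $ < everything):
  sorted[0] = $xxyy
  sorted[1] = xxyy$
  sorted[2] = xyy$x
  sorted[3] = y$xxy
  sorted[4] = yy$xx
sorted[2] = xyy$x

Answer: xyy$x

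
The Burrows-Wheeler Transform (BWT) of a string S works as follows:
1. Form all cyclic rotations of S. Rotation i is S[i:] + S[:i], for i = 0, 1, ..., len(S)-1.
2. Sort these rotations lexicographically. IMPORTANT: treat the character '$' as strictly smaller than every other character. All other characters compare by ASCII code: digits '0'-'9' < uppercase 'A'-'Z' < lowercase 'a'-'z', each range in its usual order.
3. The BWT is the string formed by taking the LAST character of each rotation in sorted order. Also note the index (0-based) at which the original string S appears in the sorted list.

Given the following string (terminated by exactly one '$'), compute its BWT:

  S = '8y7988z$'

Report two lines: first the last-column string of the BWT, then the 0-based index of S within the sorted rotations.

Answer: zy9$8788
3

Derivation:
All 8 rotations (rotation i = S[i:]+S[:i]):
  rot[0] = 8y7988z$
  rot[1] = y7988z$8
  rot[2] = 7988z$8y
  rot[3] = 988z$8y7
  rot[4] = 88z$8y79
  rot[5] = 8z$8y798
  rot[6] = z$8y7988
  rot[7] = $8y7988z
Sorted (with $ < everything):
  sorted[0] = $8y7988z  (last char: 'z')
  sorted[1] = 7988z$8y  (last char: 'y')
  sorted[2] = 88z$8y79  (last char: '9')
  sorted[3] = 8y7988z$  (last char: '$')
  sorted[4] = 8z$8y798  (last char: '8')
  sorted[5] = 988z$8y7  (last char: '7')
  sorted[6] = y7988z$8  (last char: '8')
  sorted[7] = z$8y7988  (last char: '8')
Last column: zy9$8788
Original string S is at sorted index 3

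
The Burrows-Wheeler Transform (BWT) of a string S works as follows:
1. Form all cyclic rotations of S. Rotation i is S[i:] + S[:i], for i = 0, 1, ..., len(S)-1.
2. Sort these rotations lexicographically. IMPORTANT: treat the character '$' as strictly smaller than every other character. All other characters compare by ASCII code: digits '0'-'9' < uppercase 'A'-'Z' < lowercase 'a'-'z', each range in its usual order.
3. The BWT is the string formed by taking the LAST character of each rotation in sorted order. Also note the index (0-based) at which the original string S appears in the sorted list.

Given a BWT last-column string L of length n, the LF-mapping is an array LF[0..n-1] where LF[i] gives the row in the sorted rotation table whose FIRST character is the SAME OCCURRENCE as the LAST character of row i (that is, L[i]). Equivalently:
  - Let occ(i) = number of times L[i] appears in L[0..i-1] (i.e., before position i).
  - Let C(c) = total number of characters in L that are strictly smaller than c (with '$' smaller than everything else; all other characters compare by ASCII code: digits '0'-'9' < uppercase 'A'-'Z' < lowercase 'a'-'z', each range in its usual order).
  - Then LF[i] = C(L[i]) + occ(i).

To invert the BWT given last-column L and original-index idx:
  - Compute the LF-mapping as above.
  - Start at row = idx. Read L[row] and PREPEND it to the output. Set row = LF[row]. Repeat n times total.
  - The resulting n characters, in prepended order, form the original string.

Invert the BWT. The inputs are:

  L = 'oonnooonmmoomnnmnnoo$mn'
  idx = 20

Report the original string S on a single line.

Answer: onomomnnmnomoonmnnoono$

Derivation:
LF mapping: 14 15 6 7 16 17 18 8 1 2 19 20 3 9 10 4 11 12 21 22 0 5 13
Walk LF starting at row 20, prepending L[row]:
  step 1: row=20, L[20]='$', prepend. Next row=LF[20]=0
  step 2: row=0, L[0]='o', prepend. Next row=LF[0]=14
  step 3: row=14, L[14]='n', prepend. Next row=LF[14]=10
  step 4: row=10, L[10]='o', prepend. Next row=LF[10]=19
  step 5: row=19, L[19]='o', prepend. Next row=LF[19]=22
  step 6: row=22, L[22]='n', prepend. Next row=LF[22]=13
  step 7: row=13, L[13]='n', prepend. Next row=LF[13]=9
  step 8: row=9, L[9]='m', prepend. Next row=LF[9]=2
  step 9: row=2, L[2]='n', prepend. Next row=LF[2]=6
  step 10: row=6, L[6]='o', prepend. Next row=LF[6]=18
  step 11: row=18, L[18]='o', prepend. Next row=LF[18]=21
  step 12: row=21, L[21]='m', prepend. Next row=LF[21]=5
  step 13: row=5, L[5]='o', prepend. Next row=LF[5]=17
  step 14: row=17, L[17]='n', prepend. Next row=LF[17]=12
  step 15: row=12, L[12]='m', prepend. Next row=LF[12]=3
  step 16: row=3, L[3]='n', prepend. Next row=LF[3]=7
  step 17: row=7, L[7]='n', prepend. Next row=LF[7]=8
  step 18: row=8, L[8]='m', prepend. Next row=LF[8]=1
  step 19: row=1, L[1]='o', prepend. Next row=LF[1]=15
  step 20: row=15, L[15]='m', prepend. Next row=LF[15]=4
  step 21: row=4, L[4]='o', prepend. Next row=LF[4]=16
  step 22: row=16, L[16]='n', prepend. Next row=LF[16]=11
  step 23: row=11, L[11]='o', prepend. Next row=LF[11]=20
Reversed output: onomomnnmnomoonmnnoono$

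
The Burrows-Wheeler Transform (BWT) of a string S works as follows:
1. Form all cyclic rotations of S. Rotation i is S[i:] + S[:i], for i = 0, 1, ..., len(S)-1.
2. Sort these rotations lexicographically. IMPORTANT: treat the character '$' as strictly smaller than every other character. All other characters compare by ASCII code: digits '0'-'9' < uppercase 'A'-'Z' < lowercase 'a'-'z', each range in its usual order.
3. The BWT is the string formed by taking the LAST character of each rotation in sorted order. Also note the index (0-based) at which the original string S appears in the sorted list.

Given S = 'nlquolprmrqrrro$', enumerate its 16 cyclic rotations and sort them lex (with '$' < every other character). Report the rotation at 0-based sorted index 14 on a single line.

Answer: rrro$nlquolprmrq

Derivation:
All 16 rotations (rotation i = S[i:]+S[:i]):
  rot[0] = nlquolprmrqrrro$
  rot[1] = lquolprmrqrrro$n
  rot[2] = quolprmrqrrro$nl
  rot[3] = uolprmrqrrro$nlq
  rot[4] = olprmrqrrro$nlqu
  rot[5] = lprmrqrrro$nlquo
  rot[6] = prmrqrrro$nlquol
  rot[7] = rmrqrrro$nlquolp
  rot[8] = mrqrrro$nlquolpr
  rot[9] = rqrrro$nlquolprm
  rot[10] = qrrro$nlquolprmr
  rot[11] = rrro$nlquolprmrq
  rot[12] = rro$nlquolprmrqr
  rot[13] = ro$nlquolprmrqrr
  rot[14] = o$nlquolprmrqrrr
  rot[15] = $nlquolprmrqrrro
Sorted (with $ < everything):
  sorted[0] = $nlquolprmrqrrro
  sorted[1] = lprmrqrrro$nlquo
  sorted[2] = lquolprmrqrrro$n
  sorted[3] = mrqrrro$nlquolpr
  sorted[4] = nlquolprmrqrrro$
  sorted[5] = o$nlquolprmrqrrr
  sorted[6] = olprmrqrrro$nlqu
  sorted[7] = prmrqrrro$nlquol
  sorted[8] = qrrro$nlquolprmr
  sorted[9] = quolprmrqrrro$nl
  sorted[10] = rmrqrrro$nlquolp
  sorted[11] = ro$nlquolprmrqrr
  sorted[12] = rqrrro$nlquolprm
  sorted[13] = rro$nlquolprmrqr
  sorted[14] = rrro$nlquolprmrq
  sorted[15] = uolprmrqrrro$nlq
sorted[14] = rrro$nlquolprmrq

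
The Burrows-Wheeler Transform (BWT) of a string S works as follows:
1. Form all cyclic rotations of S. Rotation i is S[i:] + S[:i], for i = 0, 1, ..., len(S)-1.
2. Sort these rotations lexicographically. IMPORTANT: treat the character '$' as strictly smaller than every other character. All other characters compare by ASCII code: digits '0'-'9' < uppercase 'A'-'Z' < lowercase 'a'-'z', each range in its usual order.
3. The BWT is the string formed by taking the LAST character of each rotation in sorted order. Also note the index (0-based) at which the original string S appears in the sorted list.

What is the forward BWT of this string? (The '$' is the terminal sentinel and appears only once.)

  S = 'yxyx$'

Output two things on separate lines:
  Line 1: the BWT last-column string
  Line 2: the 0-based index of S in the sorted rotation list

Answer: xyyx$
4

Derivation:
All 5 rotations (rotation i = S[i:]+S[:i]):
  rot[0] = yxyx$
  rot[1] = xyx$y
  rot[2] = yx$yx
  rot[3] = x$yxy
  rot[4] = $yxyx
Sorted (with $ < everything):
  sorted[0] = $yxyx  (last char: 'x')
  sorted[1] = x$yxy  (last char: 'y')
  sorted[2] = xyx$y  (last char: 'y')
  sorted[3] = yx$yx  (last char: 'x')
  sorted[4] = yxyx$  (last char: '$')
Last column: xyyx$
Original string S is at sorted index 4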